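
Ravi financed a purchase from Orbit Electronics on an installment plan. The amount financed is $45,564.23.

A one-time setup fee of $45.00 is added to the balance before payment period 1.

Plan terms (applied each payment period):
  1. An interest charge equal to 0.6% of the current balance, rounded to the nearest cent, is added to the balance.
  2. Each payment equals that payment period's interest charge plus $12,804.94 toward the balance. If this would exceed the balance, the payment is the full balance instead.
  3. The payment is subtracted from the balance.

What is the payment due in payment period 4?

$7,237.58

Payment period 1: $45,609.23 +$273.66 interest = $45,882.89; pay $13,078.60 → $32,804.29
Payment period 2: $32,804.29 +$196.83 interest = $33,001.12; pay $13,001.77 → $19,999.35
Payment period 3: $19,999.35 +$120.00 interest = $20,119.35; pay $12,924.94 → $7,194.41
Payment period 4: $7,194.41 +$43.17 interest = $7,237.58; pay $7,237.58 → $0.00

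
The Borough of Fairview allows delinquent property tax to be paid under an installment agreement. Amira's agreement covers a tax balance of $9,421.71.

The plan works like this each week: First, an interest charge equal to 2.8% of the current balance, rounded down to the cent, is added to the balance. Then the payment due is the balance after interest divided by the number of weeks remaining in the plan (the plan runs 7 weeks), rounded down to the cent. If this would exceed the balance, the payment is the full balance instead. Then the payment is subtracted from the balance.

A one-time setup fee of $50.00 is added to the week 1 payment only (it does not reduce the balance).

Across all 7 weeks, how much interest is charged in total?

$1,116.40

Week 1: opening $9,421.71; interest $263.80 → $9,685.51; payment $1,383.64 (+ $50.00 fee); balance $8,301.87
Week 2: opening $8,301.87; interest $232.45 → $8,534.32; payment $1,422.38; balance $7,111.94
Week 3: opening $7,111.94; interest $199.13 → $7,311.07; payment $1,462.21; balance $5,848.86
Week 4: opening $5,848.86; interest $163.76 → $6,012.62; payment $1,503.15; balance $4,509.47
Week 5: opening $4,509.47; interest $126.26 → $4,635.73; payment $1,545.24; balance $3,090.49
Week 6: opening $3,090.49; interest $86.53 → $3,177.02; payment $1,588.51; balance $1,588.51
Week 7: opening $1,588.51; interest $44.47 → $1,632.98; payment $1,632.98; balance $0.00
Total interest: $263.80 + $232.45 + $199.13 + $163.76 + $126.26 + $86.53 + $44.47 = $1,116.40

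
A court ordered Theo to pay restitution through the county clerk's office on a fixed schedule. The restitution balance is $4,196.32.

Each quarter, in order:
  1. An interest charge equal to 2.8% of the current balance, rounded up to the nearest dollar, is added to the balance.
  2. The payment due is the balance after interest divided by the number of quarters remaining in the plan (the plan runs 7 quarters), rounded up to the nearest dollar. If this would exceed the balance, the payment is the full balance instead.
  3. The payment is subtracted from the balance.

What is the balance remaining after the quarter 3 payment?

Quarter 1: $4,196.32 +$118.00 interest = $4,314.32; pay $617.00 → $3,697.32
Quarter 2: $3,697.32 +$104.00 interest = $3,801.32; pay $634.00 → $3,167.32
Quarter 3: $3,167.32 +$89.00 interest = $3,256.32; pay $652.00 → $2,604.32

$2,604.32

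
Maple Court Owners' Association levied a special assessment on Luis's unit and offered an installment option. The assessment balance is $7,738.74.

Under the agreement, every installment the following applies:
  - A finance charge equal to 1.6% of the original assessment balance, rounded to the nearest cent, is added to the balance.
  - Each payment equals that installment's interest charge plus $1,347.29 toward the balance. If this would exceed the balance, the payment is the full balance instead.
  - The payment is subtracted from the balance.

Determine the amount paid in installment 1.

# | Opening | Interest | Payment | End bal
1 | $7,738.74 | $123.82 | $1,471.11 | $6,391.45

$1,471.11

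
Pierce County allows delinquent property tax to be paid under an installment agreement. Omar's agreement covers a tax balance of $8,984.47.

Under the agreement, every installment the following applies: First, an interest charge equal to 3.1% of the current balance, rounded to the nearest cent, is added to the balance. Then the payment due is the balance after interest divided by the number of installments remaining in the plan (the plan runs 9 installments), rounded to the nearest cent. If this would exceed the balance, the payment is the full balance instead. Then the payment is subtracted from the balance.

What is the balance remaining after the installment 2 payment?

$7,427.89

# | Opening | Interest | Payment | End bal
1 | $8,984.47 | $278.52 | $1,029.22 | $8,233.77
2 | $8,233.77 | $255.25 | $1,061.13 | $7,427.89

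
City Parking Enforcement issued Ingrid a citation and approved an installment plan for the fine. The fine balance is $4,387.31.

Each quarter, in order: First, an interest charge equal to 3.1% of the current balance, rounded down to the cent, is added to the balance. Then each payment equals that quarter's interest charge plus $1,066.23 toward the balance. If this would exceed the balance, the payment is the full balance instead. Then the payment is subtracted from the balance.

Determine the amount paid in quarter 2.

$1,169.18

# | Opening | Interest | Payment | End bal
1 | $4,387.31 | $136.00 | $1,202.23 | $3,321.08
2 | $3,321.08 | $102.95 | $1,169.18 | $2,254.85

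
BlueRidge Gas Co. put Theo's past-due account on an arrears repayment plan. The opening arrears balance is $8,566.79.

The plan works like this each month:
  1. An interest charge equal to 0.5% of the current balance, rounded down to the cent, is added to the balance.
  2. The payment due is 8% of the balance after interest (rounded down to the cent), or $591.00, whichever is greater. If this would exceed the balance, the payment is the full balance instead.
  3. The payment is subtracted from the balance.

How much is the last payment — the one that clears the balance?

Month 1: $8,566.79 +$42.83 interest = $8,609.62; pay $688.76 → $7,920.86
Month 2: $7,920.86 +$39.60 interest = $7,960.46; pay $636.83 → $7,323.63
Month 3: $7,323.63 +$36.61 interest = $7,360.24; pay $591.00 → $6,769.24
Month 4: $6,769.24 +$33.84 interest = $6,803.08; pay $591.00 → $6,212.08
Month 5: $6,212.08 +$31.06 interest = $6,243.14; pay $591.00 → $5,652.14
Month 6: $5,652.14 +$28.26 interest = $5,680.40; pay $591.00 → $5,089.40
Month 7: $5,089.40 +$25.44 interest = $5,114.84; pay $591.00 → $4,523.84
Month 8: $4,523.84 +$22.61 interest = $4,546.45; pay $591.00 → $3,955.45
Month 9: $3,955.45 +$19.77 interest = $3,975.22; pay $591.00 → $3,384.22
Month 10: $3,384.22 +$16.92 interest = $3,401.14; pay $591.00 → $2,810.14
Month 11: $2,810.14 +$14.05 interest = $2,824.19; pay $591.00 → $2,233.19
Month 12: $2,233.19 +$11.16 interest = $2,244.35; pay $591.00 → $1,653.35
Month 13: $1,653.35 +$8.26 interest = $1,661.61; pay $591.00 → $1,070.61
Month 14: $1,070.61 +$5.35 interest = $1,075.96; pay $591.00 → $484.96
Month 15: $484.96 +$2.42 interest = $487.38; pay $487.38 → $0.00

$487.38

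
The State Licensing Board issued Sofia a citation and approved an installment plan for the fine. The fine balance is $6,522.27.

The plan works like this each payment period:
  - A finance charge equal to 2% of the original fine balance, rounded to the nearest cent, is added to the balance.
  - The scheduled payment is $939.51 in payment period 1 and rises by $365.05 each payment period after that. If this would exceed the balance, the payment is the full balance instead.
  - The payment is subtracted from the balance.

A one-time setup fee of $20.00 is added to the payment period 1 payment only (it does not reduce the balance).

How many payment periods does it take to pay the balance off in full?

Payment period 1: $6,522.27 +$130.45 interest = $6,652.72; pay $939.51 (+ $20.00 fee) → $5,713.21
Payment period 2: $5,713.21 +$130.45 interest = $5,843.66; pay $1,304.56 → $4,539.10
Payment period 3: $4,539.10 +$130.45 interest = $4,669.55; pay $1,669.61 → $2,999.94
Payment period 4: $2,999.94 +$130.45 interest = $3,130.39; pay $2,034.66 → $1,095.73
Payment period 5: $1,095.73 +$130.45 interest = $1,226.18; pay $1,226.18 → $0.00
Balance reaches $0.00 in payment period 5.

5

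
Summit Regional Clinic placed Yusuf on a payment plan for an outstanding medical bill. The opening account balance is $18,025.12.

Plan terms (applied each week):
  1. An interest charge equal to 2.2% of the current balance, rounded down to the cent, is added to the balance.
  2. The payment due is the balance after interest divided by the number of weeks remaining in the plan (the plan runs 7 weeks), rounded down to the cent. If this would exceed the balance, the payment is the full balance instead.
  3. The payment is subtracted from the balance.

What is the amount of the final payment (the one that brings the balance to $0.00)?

# | Opening | Interest | Payment | End bal
1 | $18,025.12 | $396.55 | $2,631.66 | $15,790.01
2 | $15,790.01 | $347.38 | $2,689.56 | $13,447.83
3 | $13,447.83 | $295.85 | $2,748.73 | $10,994.95
4 | $10,994.95 | $241.88 | $2,809.20 | $8,427.63
5 | $8,427.63 | $185.40 | $2,871.01 | $5,742.02
6 | $5,742.02 | $126.32 | $2,934.17 | $2,934.17
7 | $2,934.17 | $64.55 | $2,998.72 | $0.00

$2,998.72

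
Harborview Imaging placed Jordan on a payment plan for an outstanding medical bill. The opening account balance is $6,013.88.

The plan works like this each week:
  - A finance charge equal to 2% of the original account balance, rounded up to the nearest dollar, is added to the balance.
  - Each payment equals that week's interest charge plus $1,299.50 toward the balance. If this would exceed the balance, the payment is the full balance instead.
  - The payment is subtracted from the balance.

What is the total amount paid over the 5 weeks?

$6,618.88

Week 1: opening $6,013.88; interest $121.00 → $6,134.88; payment $1,420.50; balance $4,714.38
Week 2: opening $4,714.38; interest $121.00 → $4,835.38; payment $1,420.50; balance $3,414.88
Week 3: opening $3,414.88; interest $121.00 → $3,535.88; payment $1,420.50; balance $2,115.38
Week 4: opening $2,115.38; interest $121.00 → $2,236.38; payment $1,420.50; balance $815.88
Week 5: opening $815.88; interest $121.00 → $936.88; payment $936.88; balance $0.00
Total paid: $6,618.88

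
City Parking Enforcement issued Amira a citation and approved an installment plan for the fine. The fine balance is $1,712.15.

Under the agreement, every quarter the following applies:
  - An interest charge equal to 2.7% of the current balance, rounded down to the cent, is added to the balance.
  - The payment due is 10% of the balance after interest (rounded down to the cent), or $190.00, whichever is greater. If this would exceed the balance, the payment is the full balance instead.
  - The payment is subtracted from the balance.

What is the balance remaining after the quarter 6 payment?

Quarter 1: opening $1,712.15; interest $46.22 → $1,758.37; payment $190.00; balance $1,568.37
Quarter 2: opening $1,568.37; interest $42.34 → $1,610.71; payment $190.00; balance $1,420.71
Quarter 3: opening $1,420.71; interest $38.35 → $1,459.06; payment $190.00; balance $1,269.06
Quarter 4: opening $1,269.06; interest $34.26 → $1,303.32; payment $190.00; balance $1,113.32
Quarter 5: opening $1,113.32; interest $30.05 → $1,143.37; payment $190.00; balance $953.37
Quarter 6: opening $953.37; interest $25.74 → $979.11; payment $190.00; balance $789.11

$789.11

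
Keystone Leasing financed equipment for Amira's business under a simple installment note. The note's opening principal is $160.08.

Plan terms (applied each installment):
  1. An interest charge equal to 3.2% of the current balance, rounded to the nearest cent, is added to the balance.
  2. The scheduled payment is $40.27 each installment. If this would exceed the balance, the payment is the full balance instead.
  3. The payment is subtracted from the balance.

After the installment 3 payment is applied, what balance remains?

Installment 1: $160.08 +$5.12 interest = $165.20; pay $40.27 → $124.93
Installment 2: $124.93 +$4.00 interest = $128.93; pay $40.27 → $88.66
Installment 3: $88.66 +$2.84 interest = $91.50; pay $40.27 → $51.23

$51.23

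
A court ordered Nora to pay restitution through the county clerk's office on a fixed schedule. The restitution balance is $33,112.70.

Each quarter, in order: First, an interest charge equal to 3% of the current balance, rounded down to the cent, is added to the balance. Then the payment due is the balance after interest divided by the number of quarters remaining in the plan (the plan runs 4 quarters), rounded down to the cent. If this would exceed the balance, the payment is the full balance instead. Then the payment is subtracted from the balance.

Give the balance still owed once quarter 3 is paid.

$9,045.78

Quarter 1: $33,112.70 +$993.38 interest = $34,106.08; pay $8,526.52 → $25,579.56
Quarter 2: $25,579.56 +$767.38 interest = $26,346.94; pay $8,782.31 → $17,564.63
Quarter 3: $17,564.63 +$526.93 interest = $18,091.56; pay $9,045.78 → $9,045.78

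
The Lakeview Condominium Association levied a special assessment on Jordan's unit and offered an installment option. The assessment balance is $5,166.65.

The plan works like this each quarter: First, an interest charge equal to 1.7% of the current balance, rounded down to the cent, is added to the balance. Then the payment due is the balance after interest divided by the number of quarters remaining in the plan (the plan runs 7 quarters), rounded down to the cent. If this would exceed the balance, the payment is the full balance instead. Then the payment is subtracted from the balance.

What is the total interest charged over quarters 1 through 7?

$363.50

Quarter 1: $5,166.65 +$87.83 interest = $5,254.48; pay $750.64 → $4,503.84
Quarter 2: $4,503.84 +$76.56 interest = $4,580.40; pay $763.40 → $3,817.00
Quarter 3: $3,817.00 +$64.88 interest = $3,881.88; pay $776.37 → $3,105.51
Quarter 4: $3,105.51 +$52.79 interest = $3,158.30; pay $789.57 → $2,368.73
Quarter 5: $2,368.73 +$40.26 interest = $2,408.99; pay $802.99 → $1,606.00
Quarter 6: $1,606.00 +$27.30 interest = $1,633.30; pay $816.65 → $816.65
Quarter 7: $816.65 +$13.88 interest = $830.53; pay $830.53 → $0.00
Total interest: $87.83 + $76.56 + $64.88 + $52.79 + $40.26 + $27.30 + $13.88 = $363.50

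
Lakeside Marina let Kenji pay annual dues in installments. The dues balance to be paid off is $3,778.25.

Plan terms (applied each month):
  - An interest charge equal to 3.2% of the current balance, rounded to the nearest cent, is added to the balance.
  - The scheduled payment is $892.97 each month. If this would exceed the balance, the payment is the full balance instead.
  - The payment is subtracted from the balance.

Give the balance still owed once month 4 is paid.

Month 1: $3,778.25 +$120.90 interest = $3,899.15; pay $892.97 → $3,006.18
Month 2: $3,006.18 +$96.20 interest = $3,102.38; pay $892.97 → $2,209.41
Month 3: $2,209.41 +$70.70 interest = $2,280.11; pay $892.97 → $1,387.14
Month 4: $1,387.14 +$44.39 interest = $1,431.53; pay $892.97 → $538.56

$538.56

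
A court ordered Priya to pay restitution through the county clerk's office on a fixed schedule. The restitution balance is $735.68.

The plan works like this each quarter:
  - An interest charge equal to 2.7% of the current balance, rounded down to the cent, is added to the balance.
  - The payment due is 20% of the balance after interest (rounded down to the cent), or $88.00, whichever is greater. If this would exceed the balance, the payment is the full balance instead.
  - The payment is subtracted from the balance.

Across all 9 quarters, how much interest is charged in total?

Quarter 1: $735.68 +$19.86 interest = $755.54; pay $151.10 → $604.44
Quarter 2: $604.44 +$16.31 interest = $620.75; pay $124.15 → $496.60
Quarter 3: $496.60 +$13.40 interest = $510.00; pay $102.00 → $408.00
Quarter 4: $408.00 +$11.01 interest = $419.01; pay $88.00 → $331.01
Quarter 5: $331.01 +$8.93 interest = $339.94; pay $88.00 → $251.94
Quarter 6: $251.94 +$6.80 interest = $258.74; pay $88.00 → $170.74
Quarter 7: $170.74 +$4.60 interest = $175.34; pay $88.00 → $87.34
Quarter 8: $87.34 +$2.35 interest = $89.69; pay $88.00 → $1.69
Quarter 9: $1.69 +$0.04 interest = $1.73; pay $1.73 → $0.00
Total interest: $19.86 + $16.31 + $13.40 + $11.01 + $8.93 + $6.80 + $4.60 + $2.35 + $0.04 = $83.30

$83.30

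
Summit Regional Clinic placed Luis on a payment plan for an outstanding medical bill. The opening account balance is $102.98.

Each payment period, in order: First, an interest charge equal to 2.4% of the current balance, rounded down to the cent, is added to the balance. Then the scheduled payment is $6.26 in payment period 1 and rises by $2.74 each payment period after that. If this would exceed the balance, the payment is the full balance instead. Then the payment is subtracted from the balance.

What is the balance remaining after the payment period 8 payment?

$0.00

Payment period 1: $102.98 +$2.47 interest = $105.45; pay $6.26 → $99.19
Payment period 2: $99.19 +$2.38 interest = $101.57; pay $9.00 → $92.57
Payment period 3: $92.57 +$2.22 interest = $94.79; pay $11.74 → $83.05
Payment period 4: $83.05 +$1.99 interest = $85.04; pay $14.48 → $70.56
Payment period 5: $70.56 +$1.69 interest = $72.25; pay $17.22 → $55.03
Payment period 6: $55.03 +$1.32 interest = $56.35; pay $19.96 → $36.39
Payment period 7: $36.39 +$0.87 interest = $37.26; pay $22.70 → $14.56
Payment period 8: $14.56 +$0.34 interest = $14.90; pay $14.90 → $0.00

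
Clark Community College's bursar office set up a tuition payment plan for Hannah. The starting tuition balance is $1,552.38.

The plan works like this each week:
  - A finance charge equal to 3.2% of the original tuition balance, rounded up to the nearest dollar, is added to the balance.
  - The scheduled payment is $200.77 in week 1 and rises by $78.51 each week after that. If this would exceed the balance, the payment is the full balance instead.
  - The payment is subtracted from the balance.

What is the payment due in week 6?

Week 1: opening $1,552.38; interest $50.00 → $1,602.38; payment $200.77; balance $1,401.61
Week 2: opening $1,401.61; interest $50.00 → $1,451.61; payment $279.28; balance $1,172.33
Week 3: opening $1,172.33; interest $50.00 → $1,222.33; payment $357.79; balance $864.54
Week 4: opening $864.54; interest $50.00 → $914.54; payment $436.30; balance $478.24
Week 5: opening $478.24; interest $50.00 → $528.24; payment $514.81; balance $13.43
Week 6: opening $13.43; interest $50.00 → $63.43; payment $63.43; balance $0.00

$63.43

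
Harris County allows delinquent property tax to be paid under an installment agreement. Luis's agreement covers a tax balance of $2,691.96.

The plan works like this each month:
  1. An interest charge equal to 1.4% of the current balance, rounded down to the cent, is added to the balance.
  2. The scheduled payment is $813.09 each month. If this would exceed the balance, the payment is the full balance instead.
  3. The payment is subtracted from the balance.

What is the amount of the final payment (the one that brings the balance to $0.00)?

$337.68

Month 1: $2,691.96 +$37.68 interest = $2,729.64; pay $813.09 → $1,916.55
Month 2: $1,916.55 +$26.83 interest = $1,943.38; pay $813.09 → $1,130.29
Month 3: $1,130.29 +$15.82 interest = $1,146.11; pay $813.09 → $333.02
Month 4: $333.02 +$4.66 interest = $337.68; pay $337.68 → $0.00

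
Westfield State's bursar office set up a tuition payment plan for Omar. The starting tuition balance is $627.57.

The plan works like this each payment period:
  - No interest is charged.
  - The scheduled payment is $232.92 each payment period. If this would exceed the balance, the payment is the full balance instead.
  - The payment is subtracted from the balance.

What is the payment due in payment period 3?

# | Opening | Payment | End bal
1 | $627.57 | $232.92 | $394.65
2 | $394.65 | $232.92 | $161.73
3 | $161.73 | $161.73 | $0.00

$161.73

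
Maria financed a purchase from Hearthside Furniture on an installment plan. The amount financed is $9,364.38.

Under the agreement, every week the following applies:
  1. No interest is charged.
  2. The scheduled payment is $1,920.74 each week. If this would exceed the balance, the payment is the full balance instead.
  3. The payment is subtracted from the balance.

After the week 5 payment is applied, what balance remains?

$0.00

Week 1: $9,364.38 − $1,920.74 → $7,443.64
Week 2: $7,443.64 − $1,920.74 → $5,522.90
Week 3: $5,522.90 − $1,920.74 → $3,602.16
Week 4: $3,602.16 − $1,920.74 → $1,681.42
Week 5: $1,681.42 − $1,681.42 → $0.00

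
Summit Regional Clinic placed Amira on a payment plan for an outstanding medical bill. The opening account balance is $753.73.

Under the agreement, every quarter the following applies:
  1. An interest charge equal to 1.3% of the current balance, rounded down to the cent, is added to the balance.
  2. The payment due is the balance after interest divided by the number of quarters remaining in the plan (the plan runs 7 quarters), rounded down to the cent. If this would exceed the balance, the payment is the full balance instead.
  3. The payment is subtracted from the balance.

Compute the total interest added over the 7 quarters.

$40.20

Quarter 1: opening $753.73; interest $9.79 → $763.52; payment $109.07; balance $654.45
Quarter 2: opening $654.45; interest $8.50 → $662.95; payment $110.49; balance $552.46
Quarter 3: opening $552.46; interest $7.18 → $559.64; payment $111.92; balance $447.72
Quarter 4: opening $447.72; interest $5.82 → $453.54; payment $113.38; balance $340.16
Quarter 5: opening $340.16; interest $4.42 → $344.58; payment $114.86; balance $229.72
Quarter 6: opening $229.72; interest $2.98 → $232.70; payment $116.35; balance $116.35
Quarter 7: opening $116.35; interest $1.51 → $117.86; payment $117.86; balance $0.00
Total interest: $9.79 + $8.50 + $7.18 + $5.82 + $4.42 + $2.98 + $1.51 = $40.20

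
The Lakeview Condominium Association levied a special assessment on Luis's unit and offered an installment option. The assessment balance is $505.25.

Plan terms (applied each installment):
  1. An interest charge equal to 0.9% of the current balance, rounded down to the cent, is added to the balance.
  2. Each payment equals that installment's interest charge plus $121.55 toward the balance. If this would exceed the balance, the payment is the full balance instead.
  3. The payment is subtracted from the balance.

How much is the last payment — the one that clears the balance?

Installment 1: opening $505.25; interest $4.54 → $509.79; payment $126.09; balance $383.70
Installment 2: opening $383.70; interest $3.45 → $387.15; payment $125.00; balance $262.15
Installment 3: opening $262.15; interest $2.35 → $264.50; payment $123.90; balance $140.60
Installment 4: opening $140.60; interest $1.26 → $141.86; payment $122.81; balance $19.05
Installment 5: opening $19.05; interest $0.17 → $19.22; payment $19.22; balance $0.00

$19.22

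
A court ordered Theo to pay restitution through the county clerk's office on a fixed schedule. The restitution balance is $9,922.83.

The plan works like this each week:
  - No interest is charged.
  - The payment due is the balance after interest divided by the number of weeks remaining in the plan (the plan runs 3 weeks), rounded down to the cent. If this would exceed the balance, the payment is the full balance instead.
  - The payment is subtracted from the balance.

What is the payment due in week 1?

Week 1: opening $9,922.83; payment $3,307.61; balance $6,615.22

$3,307.61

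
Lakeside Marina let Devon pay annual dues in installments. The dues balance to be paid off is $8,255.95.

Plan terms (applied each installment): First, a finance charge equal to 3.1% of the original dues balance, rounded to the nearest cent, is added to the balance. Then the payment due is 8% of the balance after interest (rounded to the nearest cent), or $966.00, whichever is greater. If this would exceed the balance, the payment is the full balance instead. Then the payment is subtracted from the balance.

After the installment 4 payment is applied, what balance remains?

Installment 1: opening $8,255.95; interest $255.93 → $8,511.88; payment $966.00; balance $7,545.88
Installment 2: opening $7,545.88; interest $255.93 → $7,801.81; payment $966.00; balance $6,835.81
Installment 3: opening $6,835.81; interest $255.93 → $7,091.74; payment $966.00; balance $6,125.74
Installment 4: opening $6,125.74; interest $255.93 → $6,381.67; payment $966.00; balance $5,415.67

$5,415.67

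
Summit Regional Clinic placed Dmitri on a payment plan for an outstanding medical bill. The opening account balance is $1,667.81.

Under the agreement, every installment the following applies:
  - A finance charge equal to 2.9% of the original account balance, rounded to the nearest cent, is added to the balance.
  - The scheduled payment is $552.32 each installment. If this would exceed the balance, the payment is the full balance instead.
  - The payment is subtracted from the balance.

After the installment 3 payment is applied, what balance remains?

Installment 1: opening $1,667.81; interest $48.37 → $1,716.18; payment $552.32; balance $1,163.86
Installment 2: opening $1,163.86; interest $48.37 → $1,212.23; payment $552.32; balance $659.91
Installment 3: opening $659.91; interest $48.37 → $708.28; payment $552.32; balance $155.96

$155.96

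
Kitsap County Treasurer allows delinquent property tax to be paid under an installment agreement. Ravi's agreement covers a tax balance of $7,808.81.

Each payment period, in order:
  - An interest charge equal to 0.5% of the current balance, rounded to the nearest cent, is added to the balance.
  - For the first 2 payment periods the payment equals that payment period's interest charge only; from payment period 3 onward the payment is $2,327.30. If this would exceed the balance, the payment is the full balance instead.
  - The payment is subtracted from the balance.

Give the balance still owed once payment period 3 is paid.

Payment period 1: $7,808.81 +$39.04 interest = $7,847.85; pay $39.04 → $7,808.81
Payment period 2: $7,808.81 +$39.04 interest = $7,847.85; pay $39.04 → $7,808.81
Payment period 3: $7,808.81 +$39.04 interest = $7,847.85; pay $2,327.30 → $5,520.55

$5,520.55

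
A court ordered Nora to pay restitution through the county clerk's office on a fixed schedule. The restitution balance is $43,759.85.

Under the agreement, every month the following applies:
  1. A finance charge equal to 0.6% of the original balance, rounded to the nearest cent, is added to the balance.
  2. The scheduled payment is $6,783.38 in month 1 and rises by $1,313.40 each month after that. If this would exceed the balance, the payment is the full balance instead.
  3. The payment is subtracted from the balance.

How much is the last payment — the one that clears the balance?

Month 1: $43,759.85 +$262.56 interest = $44,022.41; pay $6,783.38 → $37,239.03
Month 2: $37,239.03 +$262.56 interest = $37,501.59; pay $8,096.78 → $29,404.81
Month 3: $29,404.81 +$262.56 interest = $29,667.37; pay $9,410.18 → $20,257.19
Month 4: $20,257.19 +$262.56 interest = $20,519.75; pay $10,723.58 → $9,796.17
Month 5: $9,796.17 +$262.56 interest = $10,058.73; pay $10,058.73 → $0.00

$10,058.73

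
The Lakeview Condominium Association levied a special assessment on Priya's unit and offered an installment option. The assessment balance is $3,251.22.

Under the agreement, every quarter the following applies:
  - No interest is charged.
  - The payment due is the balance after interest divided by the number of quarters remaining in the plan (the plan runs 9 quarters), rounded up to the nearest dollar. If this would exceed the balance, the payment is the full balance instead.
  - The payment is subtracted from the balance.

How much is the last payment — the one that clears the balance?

$360.22

# | Opening | Payment | End bal
1 | $3,251.22 | $362.00 | $2,889.22
2 | $2,889.22 | $362.00 | $2,527.22
3 | $2,527.22 | $362.00 | $2,165.22
4 | $2,165.22 | $361.00 | $1,804.22
5 | $1,804.22 | $361.00 | $1,443.22
6 | $1,443.22 | $361.00 | $1,082.22
7 | $1,082.22 | $361.00 | $721.22
8 | $721.22 | $361.00 | $360.22
9 | $360.22 | $360.22 | $0.00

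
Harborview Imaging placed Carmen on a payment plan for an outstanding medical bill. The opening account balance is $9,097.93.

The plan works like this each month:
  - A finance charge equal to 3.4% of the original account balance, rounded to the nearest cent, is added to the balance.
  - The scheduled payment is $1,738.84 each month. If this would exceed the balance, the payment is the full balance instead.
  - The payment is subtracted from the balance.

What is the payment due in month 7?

Month 1: opening $9,097.93; interest $309.33 → $9,407.26; payment $1,738.84; balance $7,668.42
Month 2: opening $7,668.42; interest $309.33 → $7,977.75; payment $1,738.84; balance $6,238.91
Month 3: opening $6,238.91; interest $309.33 → $6,548.24; payment $1,738.84; balance $4,809.40
Month 4: opening $4,809.40; interest $309.33 → $5,118.73; payment $1,738.84; balance $3,379.89
Month 5: opening $3,379.89; interest $309.33 → $3,689.22; payment $1,738.84; balance $1,950.38
Month 6: opening $1,950.38; interest $309.33 → $2,259.71; payment $1,738.84; balance $520.87
Month 7: opening $520.87; interest $309.33 → $830.20; payment $830.20; balance $0.00

$830.20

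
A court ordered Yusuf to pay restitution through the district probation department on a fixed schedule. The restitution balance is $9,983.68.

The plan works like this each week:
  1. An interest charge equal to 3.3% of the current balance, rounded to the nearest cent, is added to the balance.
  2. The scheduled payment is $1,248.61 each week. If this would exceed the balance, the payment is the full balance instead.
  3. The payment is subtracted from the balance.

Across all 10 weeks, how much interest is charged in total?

$1,802.34

Week 1: $9,983.68 +$329.46 interest = $10,313.14; pay $1,248.61 → $9,064.53
Week 2: $9,064.53 +$299.13 interest = $9,363.66; pay $1,248.61 → $8,115.05
Week 3: $8,115.05 +$267.80 interest = $8,382.85; pay $1,248.61 → $7,134.24
Week 4: $7,134.24 +$235.43 interest = $7,369.67; pay $1,248.61 → $6,121.06
Week 5: $6,121.06 +$201.99 interest = $6,323.05; pay $1,248.61 → $5,074.44
Week 6: $5,074.44 +$167.46 interest = $5,241.90; pay $1,248.61 → $3,993.29
Week 7: $3,993.29 +$131.78 interest = $4,125.07; pay $1,248.61 → $2,876.46
Week 8: $2,876.46 +$94.92 interest = $2,971.38; pay $1,248.61 → $1,722.77
Week 9: $1,722.77 +$56.85 interest = $1,779.62; pay $1,248.61 → $531.01
Week 10: $531.01 +$17.52 interest = $548.53; pay $548.53 → $0.00
Total interest: $329.46 + $299.13 + $267.80 + $235.43 + $201.99 + $167.46 + $131.78 + $94.92 + $56.85 + $17.52 = $1,802.34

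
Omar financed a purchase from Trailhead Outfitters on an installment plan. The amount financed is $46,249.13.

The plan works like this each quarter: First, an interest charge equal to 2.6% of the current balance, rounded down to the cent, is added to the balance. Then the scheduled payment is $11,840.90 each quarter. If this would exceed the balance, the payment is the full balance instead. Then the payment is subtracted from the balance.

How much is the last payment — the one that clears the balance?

$2,059.03

Quarter 1: $46,249.13 +$1,202.47 interest = $47,451.60; pay $11,840.90 → $35,610.70
Quarter 2: $35,610.70 +$925.87 interest = $36,536.57; pay $11,840.90 → $24,695.67
Quarter 3: $24,695.67 +$642.08 interest = $25,337.75; pay $11,840.90 → $13,496.85
Quarter 4: $13,496.85 +$350.91 interest = $13,847.76; pay $11,840.90 → $2,006.86
Quarter 5: $2,006.86 +$52.17 interest = $2,059.03; pay $2,059.03 → $0.00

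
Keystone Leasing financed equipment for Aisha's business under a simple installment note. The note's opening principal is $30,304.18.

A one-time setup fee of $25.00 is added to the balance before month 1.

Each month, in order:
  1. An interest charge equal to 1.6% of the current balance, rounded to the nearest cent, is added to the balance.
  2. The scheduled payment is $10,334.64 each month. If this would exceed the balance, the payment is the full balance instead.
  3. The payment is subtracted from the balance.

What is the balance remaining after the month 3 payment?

$305.78

Month 1: opening $30,329.18; interest $485.27 → $30,814.45; payment $10,334.64; balance $20,479.81
Month 2: opening $20,479.81; interest $327.68 → $20,807.49; payment $10,334.64; balance $10,472.85
Month 3: opening $10,472.85; interest $167.57 → $10,640.42; payment $10,334.64; balance $305.78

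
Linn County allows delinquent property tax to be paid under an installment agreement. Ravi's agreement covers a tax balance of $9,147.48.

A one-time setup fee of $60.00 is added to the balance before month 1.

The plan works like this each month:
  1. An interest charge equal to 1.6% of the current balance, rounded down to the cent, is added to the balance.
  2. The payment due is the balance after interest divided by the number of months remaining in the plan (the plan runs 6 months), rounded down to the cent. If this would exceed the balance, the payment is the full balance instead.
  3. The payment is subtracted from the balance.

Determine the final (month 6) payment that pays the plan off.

Month 1: $9,207.48 +$147.31 interest = $9,354.79; pay $1,559.13 → $7,795.66
Month 2: $7,795.66 +$124.73 interest = $7,920.39; pay $1,584.07 → $6,336.32
Month 3: $6,336.32 +$101.38 interest = $6,437.70; pay $1,609.42 → $4,828.28
Month 4: $4,828.28 +$77.25 interest = $4,905.53; pay $1,635.17 → $3,270.36
Month 5: $3,270.36 +$52.32 interest = $3,322.68; pay $1,661.34 → $1,661.34
Month 6: $1,661.34 +$26.58 interest = $1,687.92; pay $1,687.92 → $0.00

$1,687.92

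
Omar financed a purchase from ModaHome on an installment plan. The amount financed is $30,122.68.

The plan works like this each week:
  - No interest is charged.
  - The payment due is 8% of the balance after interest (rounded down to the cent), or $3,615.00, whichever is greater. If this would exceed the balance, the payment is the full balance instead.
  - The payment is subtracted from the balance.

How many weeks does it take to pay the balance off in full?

# | Opening | Payment | End bal
1 | $30,122.68 | $3,615.00 | $26,507.68
2 | $26,507.68 | $3,615.00 | $22,892.68
3 | $22,892.68 | $3,615.00 | $19,277.68
4 | $19,277.68 | $3,615.00 | $15,662.68
5 | $15,662.68 | $3,615.00 | $12,047.68
6 | $12,047.68 | $3,615.00 | $8,432.68
7 | $8,432.68 | $3,615.00 | $4,817.68
8 | $4,817.68 | $3,615.00 | $1,202.68
9 | $1,202.68 | $1,202.68 | $0.00
Balance reaches $0.00 in week 9.

9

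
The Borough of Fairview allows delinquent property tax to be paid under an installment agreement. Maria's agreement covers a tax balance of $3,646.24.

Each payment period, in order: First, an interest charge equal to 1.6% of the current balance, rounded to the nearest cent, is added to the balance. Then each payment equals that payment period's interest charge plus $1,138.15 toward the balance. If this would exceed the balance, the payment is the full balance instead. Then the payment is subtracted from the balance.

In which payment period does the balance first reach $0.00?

Payment period 1: $3,646.24 +$58.34 interest = $3,704.58; pay $1,196.49 → $2,508.09
Payment period 2: $2,508.09 +$40.13 interest = $2,548.22; pay $1,178.28 → $1,369.94
Payment period 3: $1,369.94 +$21.92 interest = $1,391.86; pay $1,160.07 → $231.79
Payment period 4: $231.79 +$3.71 interest = $235.50; pay $235.50 → $0.00
Balance reaches $0.00 in payment period 4.

4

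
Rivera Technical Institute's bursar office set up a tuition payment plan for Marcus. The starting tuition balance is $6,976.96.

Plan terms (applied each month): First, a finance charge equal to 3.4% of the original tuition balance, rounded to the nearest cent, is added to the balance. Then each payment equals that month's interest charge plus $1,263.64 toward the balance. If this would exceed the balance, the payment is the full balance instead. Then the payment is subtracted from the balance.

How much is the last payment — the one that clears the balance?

$895.98

Month 1: opening $6,976.96; interest $237.22 → $7,214.18; payment $1,500.86; balance $5,713.32
Month 2: opening $5,713.32; interest $237.22 → $5,950.54; payment $1,500.86; balance $4,449.68
Month 3: opening $4,449.68; interest $237.22 → $4,686.90; payment $1,500.86; balance $3,186.04
Month 4: opening $3,186.04; interest $237.22 → $3,423.26; payment $1,500.86; balance $1,922.40
Month 5: opening $1,922.40; interest $237.22 → $2,159.62; payment $1,500.86; balance $658.76
Month 6: opening $658.76; interest $237.22 → $895.98; payment $895.98; balance $0.00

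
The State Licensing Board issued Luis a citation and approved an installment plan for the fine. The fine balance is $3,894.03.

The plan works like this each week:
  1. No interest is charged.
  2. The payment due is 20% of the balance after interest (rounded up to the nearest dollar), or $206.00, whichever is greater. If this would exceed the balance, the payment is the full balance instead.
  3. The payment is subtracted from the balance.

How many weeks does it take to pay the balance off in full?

11

Week 1: $3,894.03 − $779.00 → $3,115.03
Week 2: $3,115.03 − $624.00 → $2,491.03
Week 3: $2,491.03 − $499.00 → $1,992.03
Week 4: $1,992.03 − $399.00 → $1,593.03
Week 5: $1,593.03 − $319.00 → $1,274.03
Week 6: $1,274.03 − $255.00 → $1,019.03
Week 7: $1,019.03 − $206.00 → $813.03
Week 8: $813.03 − $206.00 → $607.03
Week 9: $607.03 − $206.00 → $401.03
Week 10: $401.03 − $206.00 → $195.03
Week 11: $195.03 − $195.03 → $0.00
Balance reaches $0.00 in week 11.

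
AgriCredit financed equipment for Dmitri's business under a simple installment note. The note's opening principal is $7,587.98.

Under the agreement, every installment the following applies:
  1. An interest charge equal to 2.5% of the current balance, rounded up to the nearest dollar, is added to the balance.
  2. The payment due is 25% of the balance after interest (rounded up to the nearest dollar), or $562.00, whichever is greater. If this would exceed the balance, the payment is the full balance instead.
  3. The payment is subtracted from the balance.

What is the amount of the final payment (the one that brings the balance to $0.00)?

$478.98

# | Opening | Interest | Payment | End bal
1 | $7,587.98 | $190.00 | $1,945.00 | $5,832.98
2 | $5,832.98 | $146.00 | $1,495.00 | $4,483.98
3 | $4,483.98 | $113.00 | $1,150.00 | $3,446.98
4 | $3,446.98 | $87.00 | $884.00 | $2,649.98
5 | $2,649.98 | $67.00 | $680.00 | $2,036.98
6 | $2,036.98 | $51.00 | $562.00 | $1,525.98
7 | $1,525.98 | $39.00 | $562.00 | $1,002.98
8 | $1,002.98 | $26.00 | $562.00 | $466.98
9 | $466.98 | $12.00 | $478.98 | $0.00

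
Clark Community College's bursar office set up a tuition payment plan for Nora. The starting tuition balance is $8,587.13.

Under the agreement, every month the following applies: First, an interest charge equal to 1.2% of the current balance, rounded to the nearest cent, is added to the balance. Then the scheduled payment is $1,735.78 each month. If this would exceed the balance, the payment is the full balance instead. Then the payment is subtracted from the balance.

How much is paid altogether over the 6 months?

# | Opening | Interest | Payment | End bal
1 | $8,587.13 | $103.05 | $1,735.78 | $6,954.40
2 | $6,954.40 | $83.45 | $1,735.78 | $5,302.07
3 | $5,302.07 | $63.62 | $1,735.78 | $3,629.91
4 | $3,629.91 | $43.56 | $1,735.78 | $1,937.69
5 | $1,937.69 | $23.25 | $1,735.78 | $225.16
6 | $225.16 | $2.70 | $227.86 | $0.00
Total paid: $8,906.76

$8,906.76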